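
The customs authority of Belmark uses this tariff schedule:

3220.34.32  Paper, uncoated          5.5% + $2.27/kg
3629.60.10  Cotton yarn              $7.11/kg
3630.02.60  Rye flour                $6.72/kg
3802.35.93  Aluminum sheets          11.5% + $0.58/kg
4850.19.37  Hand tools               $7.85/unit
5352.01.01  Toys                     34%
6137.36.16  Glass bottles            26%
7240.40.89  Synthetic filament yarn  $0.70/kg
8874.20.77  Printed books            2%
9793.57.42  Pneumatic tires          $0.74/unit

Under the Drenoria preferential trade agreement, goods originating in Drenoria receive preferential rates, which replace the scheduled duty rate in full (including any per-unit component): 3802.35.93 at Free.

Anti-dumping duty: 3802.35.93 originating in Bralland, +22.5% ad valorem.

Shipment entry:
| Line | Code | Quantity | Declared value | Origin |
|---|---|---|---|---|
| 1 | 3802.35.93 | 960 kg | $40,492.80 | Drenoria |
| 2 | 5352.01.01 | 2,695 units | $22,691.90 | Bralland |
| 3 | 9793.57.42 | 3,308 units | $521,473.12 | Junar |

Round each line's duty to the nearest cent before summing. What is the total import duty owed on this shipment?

$10,163.17

Line 1 (3802.35.93, Drenoria, 960 kg, $40,492.80):
Base rate for 3802.35.93 is 11.5% + $0.58/kg.
Origin Drenoria qualifies under the Belmark–Drenoria agreement and 3802.35.93 is covered: preferential rate Free applies instead.
The additional-duty order on 3802.35.93 targets Bralland, not Drenoria; it does not apply.
Duty = $40,492.80 × 0% = $0.00.
Line 2 (5352.01.01, Bralland, 2,695 units, $22,691.90):
Base rate for 5352.01.01 is 34%.
Duty = $22,691.90 × 34% = $7,715.25.
Line 3 (9793.57.42, Junar, 3,308 units, $521,473.12):
Base rate for 9793.57.42 is $0.74/unit.
Duty = 3,308 × $0.74 = $2,447.92.
Total = $0.00 + $7,715.25 + $2,447.92 = $10,163.17.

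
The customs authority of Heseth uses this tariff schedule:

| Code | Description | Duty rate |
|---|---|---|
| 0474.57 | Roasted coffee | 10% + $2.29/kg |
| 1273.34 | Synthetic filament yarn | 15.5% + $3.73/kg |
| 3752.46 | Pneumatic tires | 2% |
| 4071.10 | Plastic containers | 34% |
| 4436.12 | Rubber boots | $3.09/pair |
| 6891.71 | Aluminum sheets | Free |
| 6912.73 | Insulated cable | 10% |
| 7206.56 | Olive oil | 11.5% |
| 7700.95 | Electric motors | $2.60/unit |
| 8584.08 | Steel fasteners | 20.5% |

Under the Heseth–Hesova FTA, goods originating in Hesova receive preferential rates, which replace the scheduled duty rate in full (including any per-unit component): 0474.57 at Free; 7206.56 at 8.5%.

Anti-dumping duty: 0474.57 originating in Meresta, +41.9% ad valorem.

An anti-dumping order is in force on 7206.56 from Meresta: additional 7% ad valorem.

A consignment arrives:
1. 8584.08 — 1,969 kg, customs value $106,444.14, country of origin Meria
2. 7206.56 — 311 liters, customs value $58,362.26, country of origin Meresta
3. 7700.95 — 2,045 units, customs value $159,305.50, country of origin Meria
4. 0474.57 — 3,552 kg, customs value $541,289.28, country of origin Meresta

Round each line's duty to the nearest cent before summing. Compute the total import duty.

$326,998.29

Line 1 (8584.08, Meria, 1,969 kg, $106,444.14):
Base rate for 8584.08 is 20.5%.
Duty = $106,444.14 × 20.5% = $21,821.05.
Line 2 (7206.56, Meresta, 311 liters, $58,362.26):
Base rate for 7206.56 is 11.5%.
7206.56 has an FTA preferential rate, but origin Meresta is not Hesova; base rate stands.
Additional duty on 7206.56 from Meresta: +7%. Applied ad valorem rate: 11.5% + 7% = 18.5%.
Duty = $58,362.26 × 18.5% = $10,797.02.
Line 3 (7700.95, Meria, 2,045 units, $159,305.50):
Base rate for 7700.95 is $2.60/unit.
Duty = 2,045 × $2.60 = $5,317.00.
Line 4 (0474.57, Meresta, 3,552 kg, $541,289.28):
Base rate for 0474.57 is 10% + $2.29/kg.
0474.57 has an FTA preferential rate, but origin Meresta is not Hesova; base rate stands.
Additional duty on 0474.57 from Meresta: +41.9%. Applied ad valorem rate: 10% + 41.9% = 51.9%.
Duty = $541,289.28 × 51.9% + 3,552 × $2.29 = $289,063.22.
Total = $21,821.05 + $10,797.02 + $5,317.00 + $289,063.22 = $326,998.29.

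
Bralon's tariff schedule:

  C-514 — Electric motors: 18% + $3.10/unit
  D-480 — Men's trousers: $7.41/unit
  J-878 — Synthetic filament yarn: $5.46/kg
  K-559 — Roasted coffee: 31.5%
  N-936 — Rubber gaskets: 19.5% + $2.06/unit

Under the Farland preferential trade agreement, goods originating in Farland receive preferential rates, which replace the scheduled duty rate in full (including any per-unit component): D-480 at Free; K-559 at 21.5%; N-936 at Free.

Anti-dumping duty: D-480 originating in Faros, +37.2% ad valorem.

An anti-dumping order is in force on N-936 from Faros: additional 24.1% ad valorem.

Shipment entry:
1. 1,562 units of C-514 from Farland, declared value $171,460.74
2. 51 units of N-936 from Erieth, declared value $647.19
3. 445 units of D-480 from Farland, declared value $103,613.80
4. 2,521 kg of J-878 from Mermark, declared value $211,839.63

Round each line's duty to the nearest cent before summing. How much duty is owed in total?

Line 1 (C-514, Farland, 1,562 units, $171,460.74):
Base rate for C-514 is 18% + $3.10/unit.
Origin Farland is the FTA partner but C-514 is not on the preference list; base rate stands.
Duty = $171,460.74 × 18% + 1,562 × $3.10 = $35,705.13.
Line 2 (N-936, Erieth, 51 units, $647.19):
Base rate for N-936 is 19.5% + $2.06/unit.
N-936 has an FTA preferential rate, but origin Erieth is not Farland; base rate stands.
The additional-duty order on N-936 targets Faros, not Erieth; it does not apply.
Duty = $647.19 × 19.5% + 51 × $2.06 = $231.26.
Line 3 (D-480, Farland, 445 units, $103,613.80):
Base rate for D-480 is $7.41/unit.
Origin Farland qualifies under the Bralon–Farland agreement and D-480 is covered: preferential rate Free applies instead.
The additional-duty order on D-480 targets Faros, not Farland; it does not apply.
Duty = $103,613.80 × 0% = $0.00.
Line 4 (J-878, Mermark, 2,521 kg, $211,839.63):
Base rate for J-878 is $5.46/kg.
Duty = 2,521 × $5.46 = $13,764.66.
Total = $35,705.13 + $231.26 + $0.00 + $13,764.66 = $49,701.05.

$49,701.05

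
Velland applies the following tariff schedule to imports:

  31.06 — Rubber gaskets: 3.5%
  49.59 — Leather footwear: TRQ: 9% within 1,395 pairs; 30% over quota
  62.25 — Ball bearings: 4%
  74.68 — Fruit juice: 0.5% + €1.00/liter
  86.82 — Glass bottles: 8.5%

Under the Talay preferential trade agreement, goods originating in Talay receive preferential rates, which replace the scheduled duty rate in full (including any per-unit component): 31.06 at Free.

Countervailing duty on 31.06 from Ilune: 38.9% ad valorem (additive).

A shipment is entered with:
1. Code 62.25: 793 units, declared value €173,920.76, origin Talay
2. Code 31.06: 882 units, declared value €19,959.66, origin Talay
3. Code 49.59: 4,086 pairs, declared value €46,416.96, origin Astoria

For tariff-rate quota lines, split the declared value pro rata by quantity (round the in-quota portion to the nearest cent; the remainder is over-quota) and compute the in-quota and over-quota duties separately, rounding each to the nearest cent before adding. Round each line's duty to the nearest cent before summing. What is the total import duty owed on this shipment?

€17,554.01

Line 1 (62.25, Talay, 793 units, €173,920.76):
Base rate for 62.25 is 4%.
Origin Talay is the FTA partner but 62.25 is not on the preference list; base rate stands.
Duty = €173,920.76 × 4% = €6,956.83.
Line 2 (31.06, Talay, 882 units, €19,959.66):
Base rate for 31.06 is 3.5%.
Origin Talay qualifies under the Velland–Talay agreement and 31.06 is covered: preferential rate Free applies instead.
The additional-duty order on 31.06 targets Ilune, not Talay; it does not apply.
Duty = €19,959.66 × 0% = €0.00.
Line 3 (49.59, Astoria, 4,086 pairs, €46,416.96):
Code 49.59 is under a tariff-rate quota (threshold 1,395 pairs). In-quota: 1,395 pairs at 9%; over-quota: 2,691 pairs at 30%.
Pro-rata value split: in-quota = €46,416.96 × 1,395/4,086 = €15,847.20; over-quota = €46,416.96 − €15,847.20 = €30,569.76.
In-quota duty = €15,847.20 × 9% = €1,426.25. Over-quota duty = €30,569.76 × 30% = €9,170.93.
Line duty = €1,426.25 + €9,170.93 = €10,597.18.
Total = €6,956.83 + €0.00 + €10,597.18 = €17,554.01.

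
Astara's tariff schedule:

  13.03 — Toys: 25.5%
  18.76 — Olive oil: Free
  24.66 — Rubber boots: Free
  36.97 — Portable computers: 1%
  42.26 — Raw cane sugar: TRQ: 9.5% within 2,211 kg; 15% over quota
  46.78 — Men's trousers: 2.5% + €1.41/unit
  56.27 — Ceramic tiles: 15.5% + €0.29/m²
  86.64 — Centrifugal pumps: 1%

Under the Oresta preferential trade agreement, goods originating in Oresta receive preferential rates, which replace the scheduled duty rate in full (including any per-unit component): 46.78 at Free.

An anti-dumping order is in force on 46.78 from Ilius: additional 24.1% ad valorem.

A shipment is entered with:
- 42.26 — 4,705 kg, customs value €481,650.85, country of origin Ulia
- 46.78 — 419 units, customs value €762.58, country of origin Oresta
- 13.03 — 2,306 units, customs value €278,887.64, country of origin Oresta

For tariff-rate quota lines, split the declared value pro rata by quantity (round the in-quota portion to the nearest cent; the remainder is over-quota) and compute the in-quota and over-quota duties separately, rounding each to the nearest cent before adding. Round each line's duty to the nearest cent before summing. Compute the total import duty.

Line 1 (42.26, Ulia, 4,705 kg, €481,650.85):
Code 42.26 is under a tariff-rate quota (threshold 2,211 kg). In-quota: 2,211 kg at 9.5%; over-quota: 2,494 kg at 15%.
Pro-rata value split: in-quota = €481,650.85 × 2,211/4,705 = €226,340.07; over-quota = €481,650.85 − €226,340.07 = €255,310.78.
In-quota duty = €226,340.07 × 9.5% = €21,502.31. Over-quota duty = €255,310.78 × 15% = €38,296.62.
Line duty = €21,502.31 + €38,296.62 = €59,798.93.
Line 2 (46.78, Oresta, 419 units, €762.58):
Base rate for 46.78 is 2.5% + €1.41/unit.
Origin Oresta qualifies under the Astara–Oresta agreement and 46.78 is covered: preferential rate Free applies instead.
The additional-duty order on 46.78 targets Ilius, not Oresta; it does not apply.
Duty = €762.58 × 0% = €0.00.
Line 3 (13.03, Oresta, 2,306 units, €278,887.64):
Base rate for 13.03 is 25.5%.
Origin Oresta is the FTA partner but 13.03 is not on the preference list; base rate stands.
Duty = €278,887.64 × 25.5% = €71,116.35.
Total = €59,798.93 + €0.00 + €71,116.35 = €130,915.28.

€130,915.28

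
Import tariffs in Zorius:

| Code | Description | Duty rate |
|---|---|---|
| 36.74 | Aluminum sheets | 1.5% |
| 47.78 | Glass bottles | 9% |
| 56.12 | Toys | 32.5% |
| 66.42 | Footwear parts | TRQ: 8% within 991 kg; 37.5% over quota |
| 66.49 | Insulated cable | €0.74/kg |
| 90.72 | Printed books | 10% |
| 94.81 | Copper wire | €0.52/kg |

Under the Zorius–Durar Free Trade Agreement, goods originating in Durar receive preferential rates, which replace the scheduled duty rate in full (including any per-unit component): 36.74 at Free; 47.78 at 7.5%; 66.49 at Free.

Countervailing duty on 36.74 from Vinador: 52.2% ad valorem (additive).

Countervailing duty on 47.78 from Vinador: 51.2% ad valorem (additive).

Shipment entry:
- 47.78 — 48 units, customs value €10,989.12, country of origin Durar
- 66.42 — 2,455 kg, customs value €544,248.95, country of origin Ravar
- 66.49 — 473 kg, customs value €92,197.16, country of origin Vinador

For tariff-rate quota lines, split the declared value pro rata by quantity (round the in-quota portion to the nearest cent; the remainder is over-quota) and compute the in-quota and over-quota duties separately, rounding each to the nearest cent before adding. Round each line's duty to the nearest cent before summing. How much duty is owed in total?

Line 1 (47.78, Durar, 48 units, €10,989.12):
Base rate for 47.78 is 9%.
Origin Durar qualifies under the Zorius–Durar agreement and 47.78 is covered: preferential rate 7.5% applies instead.
The additional-duty order on 47.78 targets Vinador, not Durar; it does not apply.
Duty = €10,989.12 × 7.5% = €824.18.
Line 2 (66.42, Ravar, 2,455 kg, €544,248.95):
Code 66.42 is under a tariff-rate quota (threshold 991 kg). In-quota: 991 kg at 8%; over-quota: 1,464 kg at 37.5%.
Pro-rata value split: in-quota = €544,248.95 × 991/2,455 = €219,694.79; over-quota = €544,248.95 − €219,694.79 = €324,554.16.
In-quota duty = €219,694.79 × 8% = €17,575.58. Over-quota duty = €324,554.16 × 37.5% = €121,707.81.
Line duty = €17,575.58 + €121,707.81 = €139,283.39.
Line 3 (66.49, Vinador, 473 kg, €92,197.16):
Base rate for 66.49 is €0.74/kg.
66.49 has an FTA preferential rate, but origin Vinador is not Durar; base rate stands.
Duty = 473 × €0.74 = €350.02.
Total = €824.18 + €139,283.39 + €350.02 = €140,457.59.

€140,457.59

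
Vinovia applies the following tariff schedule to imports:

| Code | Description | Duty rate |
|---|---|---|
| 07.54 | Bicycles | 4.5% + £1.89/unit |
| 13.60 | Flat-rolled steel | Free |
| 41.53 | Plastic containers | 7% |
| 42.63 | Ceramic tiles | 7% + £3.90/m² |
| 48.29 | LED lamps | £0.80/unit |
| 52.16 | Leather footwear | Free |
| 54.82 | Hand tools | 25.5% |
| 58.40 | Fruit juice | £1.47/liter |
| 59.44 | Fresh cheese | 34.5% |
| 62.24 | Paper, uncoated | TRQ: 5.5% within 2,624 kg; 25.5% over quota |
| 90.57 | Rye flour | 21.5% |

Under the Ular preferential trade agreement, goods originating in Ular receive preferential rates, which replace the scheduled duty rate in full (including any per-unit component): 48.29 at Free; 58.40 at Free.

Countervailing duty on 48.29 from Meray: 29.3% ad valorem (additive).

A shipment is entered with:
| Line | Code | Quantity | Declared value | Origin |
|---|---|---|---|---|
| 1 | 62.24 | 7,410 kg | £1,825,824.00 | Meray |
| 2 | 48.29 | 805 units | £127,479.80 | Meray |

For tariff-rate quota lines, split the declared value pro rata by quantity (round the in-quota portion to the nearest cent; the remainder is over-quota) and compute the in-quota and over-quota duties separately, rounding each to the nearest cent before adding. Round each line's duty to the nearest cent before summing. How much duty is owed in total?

£374,269.98

Line 1 (62.24, Meray, 7,410 kg, £1,825,824.00):
Code 62.24 is under a tariff-rate quota (threshold 2,624 kg). In-quota: 2,624 kg at 5.5%; over-quota: 4,786 kg at 25.5%.
Pro-rata value split: in-quota = £1,825,824.00 × 2,624/7,410 = £646,553.60; over-quota = £1,825,824.00 − £646,553.60 = £1,179,270.40.
In-quota duty = £646,553.60 × 5.5% = £35,560.45. Over-quota duty = £1,179,270.40 × 25.5% = £300,713.95.
Line duty = £35,560.45 + £300,713.95 = £336,274.40.
Line 2 (48.29, Meray, 805 units, £127,479.80):
Base rate for 48.29 is £0.80/unit.
48.29 has an FTA preferential rate, but origin Meray is not Ular; base rate stands.
Additional duty on 48.29 from Meray: +29.3% ad valorem. Applied ad valorem rate = 29.3%.
Duty = £127,479.80 × 29.3% + 805 × £0.80 = £37,995.58.
Total = £336,274.40 + £37,995.58 = £374,269.98.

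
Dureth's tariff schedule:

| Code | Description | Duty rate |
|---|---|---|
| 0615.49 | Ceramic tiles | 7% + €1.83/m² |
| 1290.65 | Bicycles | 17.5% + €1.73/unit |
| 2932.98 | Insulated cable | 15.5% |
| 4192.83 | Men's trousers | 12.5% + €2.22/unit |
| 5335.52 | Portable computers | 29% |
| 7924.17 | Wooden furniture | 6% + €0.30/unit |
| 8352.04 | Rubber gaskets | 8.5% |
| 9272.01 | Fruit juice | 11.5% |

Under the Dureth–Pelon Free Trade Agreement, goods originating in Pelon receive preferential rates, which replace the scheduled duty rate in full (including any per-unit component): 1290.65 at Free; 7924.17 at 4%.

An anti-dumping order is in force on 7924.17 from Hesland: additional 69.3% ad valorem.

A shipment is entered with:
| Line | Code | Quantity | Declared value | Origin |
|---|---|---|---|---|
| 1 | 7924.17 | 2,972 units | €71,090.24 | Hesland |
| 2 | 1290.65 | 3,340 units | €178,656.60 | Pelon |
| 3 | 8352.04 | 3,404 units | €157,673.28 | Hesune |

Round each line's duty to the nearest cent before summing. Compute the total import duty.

€67,824.78

Line 1 (7924.17, Hesland, 2,972 units, €71,090.24):
Base rate for 7924.17 is 6% + €0.30/unit.
7924.17 has an FTA preferential rate, but origin Hesland is not Pelon; base rate stands.
Additional duty on 7924.17 from Hesland: +69.3%. Applied ad valorem rate: 6% + 69.3% = 75.3%.
Duty = €71,090.24 × 75.3% + 2,972 × €0.30 = €54,422.55.
Line 2 (1290.65, Pelon, 3,340 units, €178,656.60):
Base rate for 1290.65 is 17.5% + €1.73/unit.
Origin Pelon qualifies under the Dureth–Pelon agreement and 1290.65 is covered: preferential rate Free applies instead.
Duty = €178,656.60 × 0% = €0.00.
Line 3 (8352.04, Hesune, 3,404 units, €157,673.28):
Base rate for 8352.04 is 8.5%.
Duty = €157,673.28 × 8.5% = €13,402.23.
Total = €54,422.55 + €0.00 + €13,402.23 = €67,824.78.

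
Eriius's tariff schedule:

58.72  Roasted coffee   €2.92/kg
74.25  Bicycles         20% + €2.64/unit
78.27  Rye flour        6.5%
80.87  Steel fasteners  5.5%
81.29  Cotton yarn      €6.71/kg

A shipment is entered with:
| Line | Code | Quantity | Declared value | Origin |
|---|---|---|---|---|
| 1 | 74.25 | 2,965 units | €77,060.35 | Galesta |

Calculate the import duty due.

€23,239.67

Line 1 (74.25, Galesta, 2,965 units, €77,060.35):
Base rate for 74.25 is 20% + €2.64/unit.
Duty = €77,060.35 × 20% + 2,965 × €2.64 = €23,239.67.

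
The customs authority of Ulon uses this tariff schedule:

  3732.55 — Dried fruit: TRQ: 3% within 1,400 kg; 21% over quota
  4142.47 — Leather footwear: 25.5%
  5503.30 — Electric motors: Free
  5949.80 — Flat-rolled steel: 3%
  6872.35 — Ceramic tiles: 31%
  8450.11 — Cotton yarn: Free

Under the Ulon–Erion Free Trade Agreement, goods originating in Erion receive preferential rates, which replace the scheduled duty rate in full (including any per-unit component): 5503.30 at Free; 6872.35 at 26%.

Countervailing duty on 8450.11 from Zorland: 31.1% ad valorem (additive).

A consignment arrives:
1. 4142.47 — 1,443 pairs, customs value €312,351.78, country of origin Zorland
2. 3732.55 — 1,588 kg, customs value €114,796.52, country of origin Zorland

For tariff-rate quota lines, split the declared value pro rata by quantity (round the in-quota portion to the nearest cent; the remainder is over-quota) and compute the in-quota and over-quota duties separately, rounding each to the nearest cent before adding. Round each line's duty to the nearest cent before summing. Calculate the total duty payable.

€85,539.89

Line 1 (4142.47, Zorland, 1,443 pairs, €312,351.78):
Base rate for 4142.47 is 25.5%.
Duty = €312,351.78 × 25.5% = €79,649.70.
Line 2 (3732.55, Zorland, 1,588 kg, €114,796.52):
Code 3732.55 is under a tariff-rate quota (threshold 1,400 kg). In-quota: 1,400 kg at 3%; over-quota: 188 kg at 21%.
Pro-rata value split: in-quota = €114,796.52 × 1,400/1,588 = €101,206.00; over-quota = €114,796.52 − €101,206.00 = €13,590.52.
In-quota duty = €101,206.00 × 3% = €3,036.18. Over-quota duty = €13,590.52 × 21% = €2,854.01.
Line duty = €3,036.18 + €2,854.01 = €5,890.19.
Total = €79,649.70 + €5,890.19 = €85,539.89.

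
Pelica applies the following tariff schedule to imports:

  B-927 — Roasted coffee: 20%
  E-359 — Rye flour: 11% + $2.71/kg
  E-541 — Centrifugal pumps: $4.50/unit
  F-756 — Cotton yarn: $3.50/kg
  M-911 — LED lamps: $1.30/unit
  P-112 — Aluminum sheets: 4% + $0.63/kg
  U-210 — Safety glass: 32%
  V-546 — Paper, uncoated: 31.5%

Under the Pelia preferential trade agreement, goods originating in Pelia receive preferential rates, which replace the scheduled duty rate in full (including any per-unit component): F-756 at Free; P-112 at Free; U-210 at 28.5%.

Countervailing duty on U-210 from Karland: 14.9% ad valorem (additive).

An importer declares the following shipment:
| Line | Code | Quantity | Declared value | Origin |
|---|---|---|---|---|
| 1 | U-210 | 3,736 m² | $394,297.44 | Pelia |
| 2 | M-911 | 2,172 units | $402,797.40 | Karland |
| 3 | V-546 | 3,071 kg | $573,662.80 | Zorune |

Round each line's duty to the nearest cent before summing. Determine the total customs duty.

Line 1 (U-210, Pelia, 3,736 m², $394,297.44):
Base rate for U-210 is 32%.
Origin Pelia qualifies under the Pelica–Pelia agreement and U-210 is covered: preferential rate 28.5% applies instead.
The additional-duty order on U-210 targets Karland, not Pelia; it does not apply.
Duty = $394,297.44 × 28.5% = $112,374.77.
Line 2 (M-911, Karland, 2,172 units, $402,797.40):
Base rate for M-911 is $1.30/unit.
Duty = 2,172 × $1.30 = $2,823.60.
Line 3 (V-546, Zorune, 3,071 kg, $573,662.80):
Base rate for V-546 is 31.5%.
Duty = $573,662.80 × 31.5% = $180,703.78.
Total = $112,374.77 + $2,823.60 + $180,703.78 = $295,902.15.

$295,902.15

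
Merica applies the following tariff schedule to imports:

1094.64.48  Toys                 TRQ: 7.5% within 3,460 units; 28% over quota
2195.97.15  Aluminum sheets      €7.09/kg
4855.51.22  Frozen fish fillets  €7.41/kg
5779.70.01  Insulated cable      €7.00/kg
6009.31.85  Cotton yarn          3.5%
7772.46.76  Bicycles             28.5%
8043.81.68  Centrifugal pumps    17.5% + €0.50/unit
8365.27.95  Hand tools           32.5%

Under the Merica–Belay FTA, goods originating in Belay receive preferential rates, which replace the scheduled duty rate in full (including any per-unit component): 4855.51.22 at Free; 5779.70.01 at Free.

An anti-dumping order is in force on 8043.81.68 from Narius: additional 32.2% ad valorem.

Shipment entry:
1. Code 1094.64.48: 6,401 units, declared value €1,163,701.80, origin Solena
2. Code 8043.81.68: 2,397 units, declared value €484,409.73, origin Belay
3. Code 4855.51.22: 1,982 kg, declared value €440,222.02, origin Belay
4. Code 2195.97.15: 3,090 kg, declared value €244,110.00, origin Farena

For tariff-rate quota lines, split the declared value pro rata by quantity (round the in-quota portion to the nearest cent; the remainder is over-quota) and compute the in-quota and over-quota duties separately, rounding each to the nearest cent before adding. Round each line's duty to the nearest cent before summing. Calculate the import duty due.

Line 1 (1094.64.48, Solena, 6,401 units, €1,163,701.80):
Code 1094.64.48 is under a tariff-rate quota (threshold 3,460 units). In-quota: 3,460 units at 7.5%; over-quota: 2,941 units at 28%.
Pro-rata value split: in-quota = €1,163,701.80 × 3,460/6,401 = €629,028.00; over-quota = €1,163,701.80 − €629,028.00 = €534,673.80.
In-quota duty = €629,028.00 × 7.5% = €47,177.10. Over-quota duty = €534,673.80 × 28% = €149,708.66.
Line duty = €47,177.10 + €149,708.66 = €196,885.76.
Line 2 (8043.81.68, Belay, 2,397 units, €484,409.73):
Base rate for 8043.81.68 is 17.5% + €0.50/unit.
Origin Belay is the FTA partner but 8043.81.68 is not on the preference list; base rate stands.
The additional-duty order on 8043.81.68 targets Narius, not Belay; it does not apply.
Duty = €484,409.73 × 17.5% + 2,397 × €0.50 = €85,970.20.
Line 3 (4855.51.22, Belay, 1,982 kg, €440,222.02):
Base rate for 4855.51.22 is €7.41/kg.
Origin Belay qualifies under the Merica–Belay agreement and 4855.51.22 is covered: preferential rate Free applies instead.
Duty = €440,222.02 × 0% = €0.00.
Line 4 (2195.97.15, Farena, 3,090 kg, €244,110.00):
Base rate for 2195.97.15 is €7.09/kg.
Duty = 3,090 × €7.09 = €21,908.10.
Total = €196,885.76 + €85,970.20 + €0.00 + €21,908.10 = €304,764.06.

€304,764.06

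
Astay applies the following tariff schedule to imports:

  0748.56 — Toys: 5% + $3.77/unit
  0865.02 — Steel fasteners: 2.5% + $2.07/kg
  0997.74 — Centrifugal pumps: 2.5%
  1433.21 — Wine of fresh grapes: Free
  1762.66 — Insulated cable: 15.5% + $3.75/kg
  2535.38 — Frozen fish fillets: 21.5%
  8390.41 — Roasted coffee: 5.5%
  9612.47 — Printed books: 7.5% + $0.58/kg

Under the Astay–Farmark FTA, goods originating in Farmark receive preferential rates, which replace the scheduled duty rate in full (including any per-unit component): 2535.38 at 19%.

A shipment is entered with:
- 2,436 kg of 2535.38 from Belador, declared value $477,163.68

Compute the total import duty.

$102,590.19

Line 1 (2535.38, Belador, 2,436 kg, $477,163.68):
Base rate for 2535.38 is 21.5%.
2535.38 has an FTA preferential rate, but origin Belador is not Farmark; base rate stands.
Duty = $477,163.68 × 21.5% = $102,590.19.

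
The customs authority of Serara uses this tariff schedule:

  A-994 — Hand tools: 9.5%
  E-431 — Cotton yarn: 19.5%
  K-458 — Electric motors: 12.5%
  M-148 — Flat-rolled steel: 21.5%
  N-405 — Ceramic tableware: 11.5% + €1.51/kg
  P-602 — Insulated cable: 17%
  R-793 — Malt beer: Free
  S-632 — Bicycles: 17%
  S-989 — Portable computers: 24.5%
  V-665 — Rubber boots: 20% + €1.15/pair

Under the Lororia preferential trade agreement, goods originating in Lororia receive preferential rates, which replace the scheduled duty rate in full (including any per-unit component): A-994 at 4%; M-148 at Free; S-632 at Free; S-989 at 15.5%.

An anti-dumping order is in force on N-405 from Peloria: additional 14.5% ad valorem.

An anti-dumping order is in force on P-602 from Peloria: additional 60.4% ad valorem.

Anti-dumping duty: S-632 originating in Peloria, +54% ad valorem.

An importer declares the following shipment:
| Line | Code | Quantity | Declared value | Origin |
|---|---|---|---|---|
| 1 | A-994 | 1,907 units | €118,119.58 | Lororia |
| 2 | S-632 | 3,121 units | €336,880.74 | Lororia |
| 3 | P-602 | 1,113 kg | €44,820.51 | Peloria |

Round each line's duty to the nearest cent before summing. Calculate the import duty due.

€39,415.85

Line 1 (A-994, Lororia, 1,907 units, €118,119.58):
Base rate for A-994 is 9.5%.
Origin Lororia qualifies under the Serara–Lororia agreement and A-994 is covered: preferential rate 4% applies instead.
Duty = €118,119.58 × 4% = €4,724.78.
Line 2 (S-632, Lororia, 3,121 units, €336,880.74):
Base rate for S-632 is 17%.
Origin Lororia qualifies under the Serara–Lororia agreement and S-632 is covered: preferential rate Free applies instead.
The additional-duty order on S-632 targets Peloria, not Lororia; it does not apply.
Duty = €336,880.74 × 0% = €0.00.
Line 3 (P-602, Peloria, 1,113 kg, €44,820.51):
Base rate for P-602 is 17%.
Additional duty on P-602 from Peloria: +60.4%. Applied ad valorem rate: 17% + 60.4% = 77.4%.
Duty = €44,820.51 × 77.4% = €34,691.07.
Total = €4,724.78 + €0.00 + €34,691.07 = €39,415.85.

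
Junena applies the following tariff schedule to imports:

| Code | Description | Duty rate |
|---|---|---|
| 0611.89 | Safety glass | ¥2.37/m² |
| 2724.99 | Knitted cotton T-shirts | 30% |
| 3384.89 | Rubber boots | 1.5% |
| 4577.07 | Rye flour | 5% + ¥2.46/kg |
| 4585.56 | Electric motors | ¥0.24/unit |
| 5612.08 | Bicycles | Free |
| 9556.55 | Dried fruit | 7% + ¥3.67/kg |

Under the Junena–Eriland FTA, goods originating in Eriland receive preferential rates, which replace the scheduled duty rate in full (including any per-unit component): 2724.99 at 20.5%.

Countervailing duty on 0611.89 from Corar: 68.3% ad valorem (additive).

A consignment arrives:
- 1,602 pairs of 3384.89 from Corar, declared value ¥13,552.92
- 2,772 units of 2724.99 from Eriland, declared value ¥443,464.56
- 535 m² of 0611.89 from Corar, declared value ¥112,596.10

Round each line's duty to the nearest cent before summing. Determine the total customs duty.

Line 1 (3384.89, Corar, 1,602 pairs, ¥13,552.92):
Base rate for 3384.89 is 1.5%.
Duty = ¥13,552.92 × 1.5% = ¥203.29.
Line 2 (2724.99, Eriland, 2,772 units, ¥443,464.56):
Base rate for 2724.99 is 30%.
Origin Eriland qualifies under the Junena–Eriland agreement and 2724.99 is covered: preferential rate 20.5% applies instead.
Duty = ¥443,464.56 × 20.5% = ¥90,910.23.
Line 3 (0611.89, Corar, 535 m², ¥112,596.10):
Base rate for 0611.89 is ¥2.37/m².
Additional duty on 0611.89 from Corar: +68.3% ad valorem. Applied ad valorem rate = 68.3%.
Duty = ¥112,596.10 × 68.3% + 535 × ¥2.37 = ¥78,171.09.
Total = ¥203.29 + ¥90,910.23 + ¥78,171.09 = ¥169,284.61.

¥169,284.61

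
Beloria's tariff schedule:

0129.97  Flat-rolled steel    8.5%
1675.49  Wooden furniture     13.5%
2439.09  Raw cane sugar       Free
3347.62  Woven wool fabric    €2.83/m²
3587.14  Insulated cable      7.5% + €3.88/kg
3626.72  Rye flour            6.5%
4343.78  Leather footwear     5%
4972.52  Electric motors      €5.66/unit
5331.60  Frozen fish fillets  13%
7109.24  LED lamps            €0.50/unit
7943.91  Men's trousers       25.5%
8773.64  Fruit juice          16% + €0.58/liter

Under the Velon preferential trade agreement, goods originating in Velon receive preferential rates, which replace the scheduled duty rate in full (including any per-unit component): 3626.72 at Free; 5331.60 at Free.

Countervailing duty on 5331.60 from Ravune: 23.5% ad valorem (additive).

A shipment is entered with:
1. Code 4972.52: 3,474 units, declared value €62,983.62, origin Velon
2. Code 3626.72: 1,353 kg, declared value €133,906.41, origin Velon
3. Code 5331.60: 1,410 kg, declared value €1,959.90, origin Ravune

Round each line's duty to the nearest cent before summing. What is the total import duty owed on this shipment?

€20,378.20

Line 1 (4972.52, Velon, 3,474 units, €62,983.62):
Base rate for 4972.52 is €5.66/unit.
Origin Velon is the FTA partner but 4972.52 is not on the preference list; base rate stands.
Duty = 3,474 × €5.66 = €19,662.84.
Line 2 (3626.72, Velon, 1,353 kg, €133,906.41):
Base rate for 3626.72 is 6.5%.
Origin Velon qualifies under the Beloria–Velon agreement and 3626.72 is covered: preferential rate Free applies instead.
Duty = €133,906.41 × 0% = €0.00.
Line 3 (5331.60, Ravune, 1,410 kg, €1,959.90):
Base rate for 5331.60 is 13%.
5331.60 has an FTA preferential rate, but origin Ravune is not Velon; base rate stands.
Additional duty on 5331.60 from Ravune: +23.5%. Applied ad valorem rate: 13% + 23.5% = 36.5%.
Duty = €1,959.90 × 36.5% = €715.36.
Total = €19,662.84 + €0.00 + €715.36 = €20,378.20.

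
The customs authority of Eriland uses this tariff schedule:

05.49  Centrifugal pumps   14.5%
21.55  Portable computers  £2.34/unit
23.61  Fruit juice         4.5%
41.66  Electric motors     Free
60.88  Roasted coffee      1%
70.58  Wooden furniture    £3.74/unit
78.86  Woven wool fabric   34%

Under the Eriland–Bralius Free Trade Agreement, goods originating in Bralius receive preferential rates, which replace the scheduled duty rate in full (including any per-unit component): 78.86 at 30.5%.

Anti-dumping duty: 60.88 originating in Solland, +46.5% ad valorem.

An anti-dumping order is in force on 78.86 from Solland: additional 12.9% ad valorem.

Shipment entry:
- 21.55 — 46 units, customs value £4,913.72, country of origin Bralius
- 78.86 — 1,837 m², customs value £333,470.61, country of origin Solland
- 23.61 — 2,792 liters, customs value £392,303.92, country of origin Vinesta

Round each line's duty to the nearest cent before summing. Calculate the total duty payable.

£174,159.04

Line 1 (21.55, Bralius, 46 units, £4,913.72):
Base rate for 21.55 is £2.34/unit.
Origin Bralius is the FTA partner but 21.55 is not on the preference list; base rate stands.
Duty = 46 × £2.34 = £107.64.
Line 2 (78.86, Solland, 1,837 m², £333,470.61):
Base rate for 78.86 is 34%.
78.86 has an FTA preferential rate, but origin Solland is not Bralius; base rate stands.
Additional duty on 78.86 from Solland: +12.9%. Applied ad valorem rate: 34% + 12.9% = 46.9%.
Duty = £333,470.61 × 46.9% = £156,397.72.
Line 3 (23.61, Vinesta, 2,792 liters, £392,303.92):
Base rate for 23.61 is 4.5%.
Duty = £392,303.92 × 4.5% = £17,653.68.
Total = £107.64 + £156,397.72 + £17,653.68 = £174,159.04.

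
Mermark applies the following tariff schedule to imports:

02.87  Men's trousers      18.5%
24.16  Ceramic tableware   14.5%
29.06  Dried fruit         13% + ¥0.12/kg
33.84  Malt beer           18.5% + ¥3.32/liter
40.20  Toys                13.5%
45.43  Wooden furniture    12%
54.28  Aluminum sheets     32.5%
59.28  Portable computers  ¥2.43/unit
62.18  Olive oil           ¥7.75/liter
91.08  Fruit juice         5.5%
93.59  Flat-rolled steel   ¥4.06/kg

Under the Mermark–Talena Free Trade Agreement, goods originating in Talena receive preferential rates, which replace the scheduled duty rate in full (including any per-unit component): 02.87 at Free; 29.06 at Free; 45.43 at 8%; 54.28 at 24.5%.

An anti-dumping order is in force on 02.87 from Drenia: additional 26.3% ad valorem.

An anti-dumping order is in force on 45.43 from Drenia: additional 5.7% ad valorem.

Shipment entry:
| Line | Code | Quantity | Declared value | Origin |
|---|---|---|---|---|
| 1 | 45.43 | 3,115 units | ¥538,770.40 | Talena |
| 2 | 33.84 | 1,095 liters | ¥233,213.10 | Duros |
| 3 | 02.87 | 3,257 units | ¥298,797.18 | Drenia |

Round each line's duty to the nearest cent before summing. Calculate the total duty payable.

Line 1 (45.43, Talena, 3,115 units, ¥538,770.40):
Base rate for 45.43 is 12%.
Origin Talena qualifies under the Mermark–Talena agreement and 45.43 is covered: preferential rate 8% applies instead.
The additional-duty order on 45.43 targets Drenia, not Talena; it does not apply.
Duty = ¥538,770.40 × 8% = ¥43,101.63.
Line 2 (33.84, Duros, 1,095 liters, ¥233,213.10):
Base rate for 33.84 is 18.5% + ¥3.32/liter.
Duty = ¥233,213.10 × 18.5% + 1,095 × ¥3.32 = ¥46,779.82.
Line 3 (02.87, Drenia, 3,257 units, ¥298,797.18):
Base rate for 02.87 is 18.5%.
02.87 has an FTA preferential rate, but origin Drenia is not Talena; base rate stands.
Additional duty on 02.87 from Drenia: +26.3%. Applied ad valorem rate: 18.5% + 26.3% = 44.8%.
Duty = ¥298,797.18 × 44.8% = ¥133,861.14.
Total = ¥43,101.63 + ¥46,779.82 + ¥133,861.14 = ¥223,742.59.

¥223,742.59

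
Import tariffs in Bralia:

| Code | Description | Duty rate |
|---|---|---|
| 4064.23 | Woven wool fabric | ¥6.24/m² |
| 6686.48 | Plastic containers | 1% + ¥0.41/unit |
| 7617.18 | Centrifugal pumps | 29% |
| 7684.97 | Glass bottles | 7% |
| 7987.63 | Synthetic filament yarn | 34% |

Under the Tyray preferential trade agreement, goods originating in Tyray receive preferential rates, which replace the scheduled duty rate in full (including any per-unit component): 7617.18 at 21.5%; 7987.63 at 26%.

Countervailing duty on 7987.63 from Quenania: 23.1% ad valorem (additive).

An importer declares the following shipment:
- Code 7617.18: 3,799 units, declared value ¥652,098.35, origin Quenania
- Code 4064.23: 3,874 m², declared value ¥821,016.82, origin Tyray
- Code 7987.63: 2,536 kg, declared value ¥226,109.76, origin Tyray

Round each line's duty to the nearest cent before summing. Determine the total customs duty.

¥272,070.82

Line 1 (7617.18, Quenania, 3,799 units, ¥652,098.35):
Base rate for 7617.18 is 29%.
7617.18 has an FTA preferential rate, but origin Quenania is not Tyray; base rate stands.
Duty = ¥652,098.35 × 29% = ¥189,108.52.
Line 2 (4064.23, Tyray, 3,874 m², ¥821,016.82):
Base rate for 4064.23 is ¥6.24/m².
Origin Tyray is the FTA partner but 4064.23 is not on the preference list; base rate stands.
Duty = 3,874 × ¥6.24 = ¥24,173.76.
Line 3 (7987.63, Tyray, 2,536 kg, ¥226,109.76):
Base rate for 7987.63 is 34%.
Origin Tyray qualifies under the Bralia–Tyray agreement and 7987.63 is covered: preferential rate 26% applies instead.
The additional-duty order on 7987.63 targets Quenania, not Tyray; it does not apply.
Duty = ¥226,109.76 × 26% = ¥58,788.54.
Total = ¥189,108.52 + ¥24,173.76 + ¥58,788.54 = ¥272,070.82.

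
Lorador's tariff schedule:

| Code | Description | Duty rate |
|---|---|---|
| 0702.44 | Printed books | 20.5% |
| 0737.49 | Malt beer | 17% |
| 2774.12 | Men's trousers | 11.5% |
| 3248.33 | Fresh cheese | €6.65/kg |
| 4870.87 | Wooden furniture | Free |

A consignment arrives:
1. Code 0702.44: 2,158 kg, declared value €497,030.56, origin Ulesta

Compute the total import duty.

€101,891.26

Line 1 (0702.44, Ulesta, 2,158 kg, €497,030.56):
Base rate for 0702.44 is 20.5%.
Duty = €497,030.56 × 20.5% = €101,891.26.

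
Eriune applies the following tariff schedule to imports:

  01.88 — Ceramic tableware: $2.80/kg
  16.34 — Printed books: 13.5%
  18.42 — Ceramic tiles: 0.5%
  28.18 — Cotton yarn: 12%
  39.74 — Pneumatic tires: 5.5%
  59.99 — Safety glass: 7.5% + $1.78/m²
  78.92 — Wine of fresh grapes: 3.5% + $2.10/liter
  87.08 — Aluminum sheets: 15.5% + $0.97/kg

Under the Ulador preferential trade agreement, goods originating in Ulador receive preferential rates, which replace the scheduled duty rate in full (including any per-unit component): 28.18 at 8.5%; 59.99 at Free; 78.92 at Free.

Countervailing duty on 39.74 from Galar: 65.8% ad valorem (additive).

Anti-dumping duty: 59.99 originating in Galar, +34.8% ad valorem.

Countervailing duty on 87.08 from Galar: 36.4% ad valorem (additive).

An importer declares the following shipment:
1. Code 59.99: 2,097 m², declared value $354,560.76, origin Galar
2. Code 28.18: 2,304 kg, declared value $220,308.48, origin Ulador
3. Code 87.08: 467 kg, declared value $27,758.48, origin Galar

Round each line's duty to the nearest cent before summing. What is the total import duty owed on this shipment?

Line 1 (59.99, Galar, 2,097 m², $354,560.76):
Base rate for 59.99 is 7.5% + $1.78/m².
59.99 has an FTA preferential rate, but origin Galar is not Ulador; base rate stands.
Additional duty on 59.99 from Galar: +34.8%. Applied ad valorem rate: 7.5% + 34.8% = 42.3%.
Duty = $354,560.76 × 42.3% + 2,097 × $1.78 = $153,711.86.
Line 2 (28.18, Ulador, 2,304 kg, $220,308.48):
Base rate for 28.18 is 12%.
Origin Ulador qualifies under the Eriune–Ulador agreement and 28.18 is covered: preferential rate 8.5% applies instead.
Duty = $220,308.48 × 8.5% = $18,726.22.
Line 3 (87.08, Galar, 467 kg, $27,758.48):
Base rate for 87.08 is 15.5% + $0.97/kg.
Additional duty on 87.08 from Galar: +36.4%. Applied ad valorem rate: 15.5% + 36.4% = 51.9%.
Duty = $27,758.48 × 51.9% + 467 × $0.97 = $14,859.64.
Total = $153,711.86 + $18,726.22 + $14,859.64 = $187,297.72.

$187,297.72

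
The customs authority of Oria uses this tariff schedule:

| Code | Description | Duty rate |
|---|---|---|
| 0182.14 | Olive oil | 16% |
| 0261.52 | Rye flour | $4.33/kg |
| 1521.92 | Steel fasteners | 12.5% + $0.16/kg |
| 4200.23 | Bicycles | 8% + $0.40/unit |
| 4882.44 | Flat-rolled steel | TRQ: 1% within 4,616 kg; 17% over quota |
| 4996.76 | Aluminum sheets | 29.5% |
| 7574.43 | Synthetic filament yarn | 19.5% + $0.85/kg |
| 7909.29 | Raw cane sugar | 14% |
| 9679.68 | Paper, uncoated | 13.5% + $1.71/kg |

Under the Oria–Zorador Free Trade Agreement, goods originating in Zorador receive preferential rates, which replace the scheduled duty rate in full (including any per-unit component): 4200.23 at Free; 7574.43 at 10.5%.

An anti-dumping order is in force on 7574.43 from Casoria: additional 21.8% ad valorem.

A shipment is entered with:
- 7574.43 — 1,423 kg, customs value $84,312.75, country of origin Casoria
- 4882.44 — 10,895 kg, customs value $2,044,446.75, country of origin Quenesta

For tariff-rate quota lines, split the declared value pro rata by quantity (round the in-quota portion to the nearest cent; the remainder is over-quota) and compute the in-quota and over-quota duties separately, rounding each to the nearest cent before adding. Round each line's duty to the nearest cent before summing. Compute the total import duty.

Line 1 (7574.43, Casoria, 1,423 kg, $84,312.75):
Base rate for 7574.43 is 19.5% + $0.85/kg.
7574.43 has an FTA preferential rate, but origin Casoria is not Zorador; base rate stands.
Additional duty on 7574.43 from Casoria: +21.8%. Applied ad valorem rate: 19.5% + 21.8% = 41.3%.
Duty = $84,312.75 × 41.3% + 1,423 × $0.85 = $36,030.72.
Line 2 (4882.44, Quenesta, 10,895 kg, $2,044,446.75):
Code 4882.44 is under a tariff-rate quota (threshold 4,616 kg). In-quota: 4,616 kg at 1%; over-quota: 6,279 kg at 17%.
Pro-rata value split: in-quota = $2,044,446.75 × 4,616/10,895 = $866,192.40; over-quota = $2,044,446.75 − $866,192.40 = $1,178,254.35.
In-quota duty = $866,192.40 × 1% = $8,661.92. Over-quota duty = $1,178,254.35 × 17% = $200,303.24.
Line duty = $8,661.92 + $200,303.24 = $208,965.16.
Total = $36,030.72 + $208,965.16 = $244,995.88.

$244,995.88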